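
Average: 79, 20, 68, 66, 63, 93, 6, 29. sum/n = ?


Sum = 79 + 20 + 68 + 66 + 63 + 93 + 6 + 29 = 424
n = 8
Mean = 424/8 = 53.0000

Mean = 53.0000


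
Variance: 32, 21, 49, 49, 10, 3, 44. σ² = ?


Mean = 29.7143
Squared deviations: 5.2245, 75.9388, 371.9388, 371.9388, 388.6531, 713.6531, 204.0816
Sum = 2131.4286
Variance = 2131.4286/7 = 304.4898

Variance = 304.4898


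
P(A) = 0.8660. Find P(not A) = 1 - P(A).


P(not A) = 1 - 0.8660 = 0.1340

P(not A) = 0.1340


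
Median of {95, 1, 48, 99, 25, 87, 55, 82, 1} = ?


Sorted: 1, 1, 25, 48, 55, 82, 87, 95, 99
n = 9 (odd)
Middle value = 55

Median = 55


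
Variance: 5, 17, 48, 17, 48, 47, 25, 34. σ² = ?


Mean = 30.1250
Squared deviations: 631.2656, 172.2656, 319.5156, 172.2656, 319.5156, 284.7656, 26.2656, 15.0156
Sum = 1940.8750
Variance = 1940.8750/8 = 242.6094

Variance = 242.6094


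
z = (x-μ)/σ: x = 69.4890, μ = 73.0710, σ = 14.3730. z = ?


z = (69.4890 - 73.0710)/14.3730
= -3.5820/14.3730
= -0.2492

z = -0.2492


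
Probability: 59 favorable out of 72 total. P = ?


P = 59/72 = 0.8194

P = 0.8194


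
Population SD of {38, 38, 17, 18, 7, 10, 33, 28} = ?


Mean = 23.6250
Variance = 132.2344
SD = sqrt(132.2344) = 11.4993

SD = 11.4993


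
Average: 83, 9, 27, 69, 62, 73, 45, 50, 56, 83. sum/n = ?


Sum = 83 + 9 + 27 + 69 + 62 + 73 + 45 + 50 + 56 + 83 = 557
n = 10
Mean = 557/10 = 55.7000

Mean = 55.7000


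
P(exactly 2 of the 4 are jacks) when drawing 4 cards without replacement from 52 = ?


Hypergeometric: P(X=2) = C(4,2)·C(48,2) / C(52,4)
= 6 × 1128 / 270725
= 6768/270725 = 0.0250

P = 0.0250


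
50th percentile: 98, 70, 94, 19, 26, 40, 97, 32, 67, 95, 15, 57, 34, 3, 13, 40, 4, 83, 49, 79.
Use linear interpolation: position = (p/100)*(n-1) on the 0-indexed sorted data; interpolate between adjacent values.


Sorted: 3, 4, 13, 15, 19, 26, 32, 34, 40, 40, 49, 57, 67, 70, 79, 83, 94, 95, 97, 98
n = 20
Index = 50/100 * 19 = 9.5000
Lower = data[9] = 40, Upper = data[10] = 49
P50 = 40 + 0.5000*(9) = 44.5000

P50 = 44.5000


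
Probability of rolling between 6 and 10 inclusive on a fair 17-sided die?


Favorable outcomes (6 ≤ roll ≤ 10): 5
Total outcomes = 17
P = 5/17 = 0.2941

P = 0.2941


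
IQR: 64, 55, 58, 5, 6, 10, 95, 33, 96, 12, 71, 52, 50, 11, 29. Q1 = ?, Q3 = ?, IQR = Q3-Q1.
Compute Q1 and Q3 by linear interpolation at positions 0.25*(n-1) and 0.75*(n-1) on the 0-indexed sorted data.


Sorted: 5, 6, 10, 11, 12, 29, 33, 50, 52, 55, 58, 64, 71, 95, 96
Q1 (25th %ile) = 11.5000
Q3 (75th %ile) = 61.0000
IQR = 61.0000 - 11.5000 = 49.5000

IQR = 49.5000


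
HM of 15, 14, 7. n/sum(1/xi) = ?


Sum of reciprocals = 1/15 + 1/14 + 1/7 = 0.280952
HM = 3/0.280952 = 10.6780

HM = 10.6780


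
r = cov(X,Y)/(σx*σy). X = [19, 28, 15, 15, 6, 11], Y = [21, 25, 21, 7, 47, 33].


Mean X = 15.6667, Mean Y = 25.6667
SD X = 6.823163, SD Y = 12.256518
Cov = -41.444444
r = -41.444444/(6.823163*12.256518) = -0.4956

r = -0.4956


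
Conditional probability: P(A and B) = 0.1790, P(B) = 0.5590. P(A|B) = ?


P(A|B) = 0.1790/0.5590 = 0.3202

P(A|B) = 0.3202


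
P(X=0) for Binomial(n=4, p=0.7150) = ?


C(4,0) = 1
p^0 = 1.000000
(1-p)^4 = 0.006598
P = 1 * 1.000000 * 0.006598 = 0.0066

P(X=0) = 0.0066


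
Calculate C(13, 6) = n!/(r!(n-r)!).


C(13,6) = 13!/(6! × 7!)
= 6227020800/(720 × 5040)
= 1716

C(13,6) = 1716


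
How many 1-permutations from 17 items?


P(17,1) = 17!/16!
= 355687428096000/20922789888000
= 17

P(17,1) = 17


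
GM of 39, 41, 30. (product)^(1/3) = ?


Product = 39 × 41 × 30 = 47970
GM = 47970^(1/3) = 36.3348

GM = 36.3348


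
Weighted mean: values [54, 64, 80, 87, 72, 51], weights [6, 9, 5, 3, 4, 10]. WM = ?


Numerator = 54*6 + 64*9 + 80*5 + 87*3 + 72*4 + 51*10 = 2359
Denominator = 6 + 9 + 5 + 3 + 4 + 10 = 37
WM = 2359/37 = 63.7568

WM = 63.7568


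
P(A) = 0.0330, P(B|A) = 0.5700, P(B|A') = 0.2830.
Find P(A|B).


P(B) = P(B|A)*P(A) + P(B|A')*P(A')
= 0.5700*0.0330 + 0.2830*0.9670
= 0.018810 + 0.273661 = 0.292471
P(A|B) = 0.018810/0.292471 = 0.0643

P(A|B) = 0.0643


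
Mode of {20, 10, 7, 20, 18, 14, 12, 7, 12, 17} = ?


Frequencies: 7:2, 10:1, 12:2, 14:1, 17:1, 18:1, 20:2
Max frequency = 2
Mode = 7, 12, 20

Mode = 7, 12, 20


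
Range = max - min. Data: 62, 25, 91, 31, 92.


Max = 92, Min = 25
Range = 92 - 25 = 67

Range = 67


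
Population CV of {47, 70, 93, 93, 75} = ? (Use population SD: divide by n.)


Mean = 75.6000
SD = 17.0599
CV = (17.0599/75.6000)*100 = 22.5660%

CV = 22.5660%


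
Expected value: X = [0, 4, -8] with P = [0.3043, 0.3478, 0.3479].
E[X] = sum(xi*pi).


E[X] = 0*0.3043 + 4*0.3478 - 8*0.3479
= 0 + 1.3912 - 2.7832
= -1.3920

E[X] = -1.3920


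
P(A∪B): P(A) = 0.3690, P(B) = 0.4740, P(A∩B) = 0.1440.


P(A∪B) = 0.3690 + 0.4740 - 0.1440
= 0.8430 - 0.1440
= 0.6990

P(A∪B) = 0.6990


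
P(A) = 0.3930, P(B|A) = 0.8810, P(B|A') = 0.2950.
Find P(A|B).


P(B) = P(B|A)*P(A) + P(B|A')*P(A')
= 0.8810*0.3930 + 0.2950*0.6070
= 0.346233 + 0.179065 = 0.525298
P(A|B) = 0.346233/0.525298 = 0.6591

P(A|B) = 0.6591


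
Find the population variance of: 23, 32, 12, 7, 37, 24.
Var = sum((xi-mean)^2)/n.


Mean = 22.5000
Squared deviations: 0.2500, 90.2500, 110.2500, 240.2500, 210.2500, 2.2500
Sum = 653.5000
Variance = 653.5000/6 = 108.9167

Variance = 108.9167


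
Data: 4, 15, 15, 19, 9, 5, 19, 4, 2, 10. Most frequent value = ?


Frequencies: 2:1, 4:2, 5:1, 9:1, 10:1, 15:2, 19:2
Max frequency = 2
Mode = 4, 15, 19

Mode = 4, 15, 19


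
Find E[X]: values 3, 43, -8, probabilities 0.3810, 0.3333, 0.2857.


E[X] = 3*0.3810 + 43*0.3333 - 8*0.2857
= 1.1430 + 14.3319 - 2.2856
= 13.1893

E[X] = 13.1893


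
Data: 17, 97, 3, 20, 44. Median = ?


Sorted: 3, 17, 20, 44, 97
n = 5 (odd)
Middle value = 20

Median = 20


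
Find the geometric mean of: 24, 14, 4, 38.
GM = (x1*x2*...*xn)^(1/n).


Product = 24 × 14 × 4 × 38 = 51072
GM = 51072^(1/4) = 15.0330

GM = 15.0330


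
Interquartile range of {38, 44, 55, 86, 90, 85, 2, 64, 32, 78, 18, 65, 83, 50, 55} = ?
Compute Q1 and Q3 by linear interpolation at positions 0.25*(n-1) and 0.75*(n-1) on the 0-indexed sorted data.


Sorted: 2, 18, 32, 38, 44, 50, 55, 55, 64, 65, 78, 83, 85, 86, 90
Q1 (25th %ile) = 41.0000
Q3 (75th %ile) = 80.5000
IQR = 80.5000 - 41.0000 = 39.5000

IQR = 39.5000


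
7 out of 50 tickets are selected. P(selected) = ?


P = 7/50 = 0.1400

P = 0.1400


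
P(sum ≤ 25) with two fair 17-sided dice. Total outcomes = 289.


Total outcomes = 17×17 = 289
Favorable (sum ≤ 25): 244
P = 244/289 = 0.8443

P = 0.8443


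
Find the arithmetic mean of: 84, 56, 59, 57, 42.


Sum = 84 + 56 + 59 + 57 + 42 = 298
n = 5
Mean = 298/5 = 59.6000

Mean = 59.6000


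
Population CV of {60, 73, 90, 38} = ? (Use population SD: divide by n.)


Mean = 65.2500
SD = 18.9918
CV = (18.9918/65.2500)*100 = 29.1062%

CV = 29.1062%


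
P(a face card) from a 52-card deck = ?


12 face cards in 52 cards
P = 12/52 = 0.2308

P = 0.2308


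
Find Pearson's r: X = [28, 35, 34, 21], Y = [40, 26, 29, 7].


Mean X = 29.5000, Mean Y = 25.5000
SD X = 5.590170, SD Y = 11.884864
Cov = 38.500000
r = 38.500000/(5.590170*11.884864) = 0.5795

r = 0.5795


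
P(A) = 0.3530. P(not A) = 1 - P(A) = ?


P(not A) = 1 - 0.3530 = 0.6470

P(not A) = 0.6470


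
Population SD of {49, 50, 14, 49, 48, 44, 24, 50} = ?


Mean = 41.0000
Variance = 170.7500
SD = sqrt(170.7500) = 13.0671

SD = 13.0671


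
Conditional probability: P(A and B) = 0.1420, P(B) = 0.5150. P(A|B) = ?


P(A|B) = 0.1420/0.5150 = 0.2757

P(A|B) = 0.2757


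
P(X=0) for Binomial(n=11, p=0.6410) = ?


C(11,0) = 1
p^0 = 1.000000
(1-p)^11 = 1.276553e-05
P = 1 * 1.000000 * 1.276553e-05 = 1.2766e-05

P(X=0) = 1.2766e-05


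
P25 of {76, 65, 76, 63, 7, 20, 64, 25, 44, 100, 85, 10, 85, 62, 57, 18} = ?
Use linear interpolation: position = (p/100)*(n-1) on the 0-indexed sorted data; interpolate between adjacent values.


Sorted: 7, 10, 18, 20, 25, 44, 57, 62, 63, 64, 65, 76, 76, 85, 85, 100
n = 16
Index = 25/100 * 15 = 3.7500
Lower = data[3] = 20, Upper = data[4] = 25
P25 = 20 + 0.7500*(5) = 23.7500

P25 = 23.7500


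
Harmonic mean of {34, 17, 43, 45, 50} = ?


Sum of reciprocals = 1/34 + 1/17 + 1/43 + 1/45 + 1/50 = 0.153713
HM = 5/0.153713 = 32.5281

HM = 32.5281


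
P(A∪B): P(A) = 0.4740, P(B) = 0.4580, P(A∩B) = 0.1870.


P(A∪B) = 0.4740 + 0.4580 - 0.1870
= 0.9320 - 0.1870
= 0.7450

P(A∪B) = 0.7450


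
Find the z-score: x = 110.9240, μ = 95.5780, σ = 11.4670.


z = (110.9240 - 95.5780)/11.4670
= 15.3460/11.4670
= 1.3383

z = 1.3383


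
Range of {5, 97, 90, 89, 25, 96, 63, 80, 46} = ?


Max = 97, Min = 5
Range = 97 - 5 = 92

Range = 92


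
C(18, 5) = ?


C(18,5) = 18!/(5! × 13!)
= 6402373705728000/(120 × 6227020800)
= 8568

C(18,5) = 8568


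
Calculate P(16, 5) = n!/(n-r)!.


P(16,5) = 16!/11!
= 20922789888000/39916800
= 524160

P(16,5) = 524160


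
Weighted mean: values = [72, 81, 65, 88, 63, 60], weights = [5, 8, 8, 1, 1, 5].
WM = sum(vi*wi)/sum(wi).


Numerator = 72*5 + 81*8 + 65*8 + 88*1 + 63*1 + 60*5 = 1979
Denominator = 5 + 8 + 8 + 1 + 1 + 5 = 28
WM = 1979/28 = 70.6786

WM = 70.6786


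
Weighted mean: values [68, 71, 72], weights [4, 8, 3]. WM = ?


Numerator = 68*4 + 71*8 + 72*3 = 1056
Denominator = 4 + 8 + 3 = 15
WM = 1056/15 = 70.4000

WM = 70.4000


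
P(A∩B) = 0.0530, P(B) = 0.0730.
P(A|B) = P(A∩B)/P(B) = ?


P(A|B) = 0.0530/0.0730 = 0.7260

P(A|B) = 0.7260


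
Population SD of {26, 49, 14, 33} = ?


Mean = 30.5000
Variance = 160.2500
SD = sqrt(160.2500) = 12.6590

SD = 12.6590


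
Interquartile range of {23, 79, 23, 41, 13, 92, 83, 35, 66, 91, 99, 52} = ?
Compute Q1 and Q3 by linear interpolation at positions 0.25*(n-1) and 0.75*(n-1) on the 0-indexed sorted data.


Sorted: 13, 23, 23, 35, 41, 52, 66, 79, 83, 91, 92, 99
Q1 (25th %ile) = 32.0000
Q3 (75th %ile) = 85.0000
IQR = 85.0000 - 32.0000 = 53.0000

IQR = 53.0000


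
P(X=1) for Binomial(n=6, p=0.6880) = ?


C(6,1) = 6
p^1 = 0.688000
(1-p)^5 = 0.002956
P = 6 * 0.688000 * 0.002956 = 0.0122

P(X=1) = 0.0122


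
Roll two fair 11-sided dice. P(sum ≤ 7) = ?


Total outcomes = 11×11 = 121
Favorable (sum ≤ 7): 21
P = 21/121 = 0.1736

P = 0.1736


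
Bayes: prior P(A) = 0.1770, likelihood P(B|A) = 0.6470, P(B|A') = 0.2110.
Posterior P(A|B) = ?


P(B) = P(B|A)*P(A) + P(B|A')*P(A')
= 0.6470*0.1770 + 0.2110*0.8230
= 0.114519 + 0.173653 = 0.288172
P(A|B) = 0.114519/0.288172 = 0.3974

P(A|B) = 0.3974


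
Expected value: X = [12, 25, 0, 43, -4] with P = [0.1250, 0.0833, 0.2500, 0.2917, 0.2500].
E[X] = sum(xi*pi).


E[X] = 12*0.1250 + 25*0.0833 + 0*0.2500 + 43*0.2917 - 4*0.2500
= 1.5000 + 2.0825 + 0 + 12.5431 - 1.0000
= 15.1256

E[X] = 15.1256


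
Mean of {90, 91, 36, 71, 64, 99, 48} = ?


Sum = 90 + 91 + 36 + 71 + 64 + 99 + 48 = 499
n = 7
Mean = 499/7 = 71.2857

Mean = 71.2857


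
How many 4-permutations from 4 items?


P(4,4) = 4!/0!
= 24/1
= 24

P(4,4) = 24


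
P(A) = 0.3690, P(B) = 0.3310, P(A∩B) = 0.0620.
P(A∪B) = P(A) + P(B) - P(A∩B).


P(A∪B) = 0.3690 + 0.3310 - 0.0620
= 0.7000 - 0.0620
= 0.6380

P(A∪B) = 0.6380


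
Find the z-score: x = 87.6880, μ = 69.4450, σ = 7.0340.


z = (87.6880 - 69.4450)/7.0340
= 18.2430/7.0340
= 2.5935

z = 2.5935


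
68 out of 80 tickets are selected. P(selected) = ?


P = 68/80 = 0.8500

P = 0.8500


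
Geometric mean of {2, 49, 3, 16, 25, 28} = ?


Product = 2 × 49 × 3 × 16 × 25 × 28 = 3292800
GM = 3292800^(1/6) = 12.1972

GM = 12.1972


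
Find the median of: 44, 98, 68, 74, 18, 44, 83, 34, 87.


Sorted: 18, 34, 44, 44, 68, 74, 83, 87, 98
n = 9 (odd)
Middle value = 68

Median = 68


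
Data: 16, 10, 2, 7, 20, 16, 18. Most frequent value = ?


Frequencies: 2:1, 7:1, 10:1, 16:2, 18:1, 20:1
Max frequency = 2
Mode = 16

Mode = 16


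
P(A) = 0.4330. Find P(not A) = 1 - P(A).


P(not A) = 1 - 0.4330 = 0.5670

P(not A) = 0.5670


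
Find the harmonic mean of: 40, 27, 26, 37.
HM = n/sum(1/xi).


Sum of reciprocals = 1/40 + 1/27 + 1/26 + 1/37 = 0.127526
HM = 4/0.127526 = 31.3663

HM = 31.3663


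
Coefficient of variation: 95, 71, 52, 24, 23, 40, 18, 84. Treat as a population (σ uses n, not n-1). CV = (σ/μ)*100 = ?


Mean = 50.8750
SD = 27.7238
CV = (27.7238/50.8750)*100 = 54.4940%

CV = 54.4940%


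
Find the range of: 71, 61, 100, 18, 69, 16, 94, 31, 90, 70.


Max = 100, Min = 16
Range = 100 - 16 = 84

Range = 84


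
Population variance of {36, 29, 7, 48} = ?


Mean = 30.0000
Squared deviations: 36.0000, 1.0000, 529.0000, 324.0000
Sum = 890.0000
Variance = 890.0000/4 = 222.5000

Variance = 222.5000


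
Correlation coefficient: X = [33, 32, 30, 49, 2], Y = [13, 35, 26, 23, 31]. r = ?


Mean X = 29.2000, Mean Y = 25.6000
SD X = 15.197368, SD Y = 7.525955
Cov = -43.920000
r = -43.920000/(15.197368*7.525955) = -0.3840

r = -0.3840


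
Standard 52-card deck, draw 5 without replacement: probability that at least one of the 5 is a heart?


P(at least one) = 1 - P(none)
P(none) = (39/52) × (38/51) × (37/50) × (36/49) × (35/48) = 0.221534
P(at least one) = 1 - 0.221534 = 0.7785

P = 0.7785


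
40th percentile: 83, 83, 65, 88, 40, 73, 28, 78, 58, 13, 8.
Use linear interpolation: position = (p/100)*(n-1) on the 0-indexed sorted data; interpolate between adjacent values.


Sorted: 8, 13, 28, 40, 58, 65, 73, 78, 83, 83, 88
n = 11
Index = 40/100 * 10 = 4.0000
Lower = data[4] = 58, Upper = data[5] = 65
P40 = 58 + 0*(7) = 58.0000

P40 = 58.0000


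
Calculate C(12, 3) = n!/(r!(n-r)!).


C(12,3) = 12!/(3! × 9!)
= 479001600/(6 × 362880)
= 220

C(12,3) = 220


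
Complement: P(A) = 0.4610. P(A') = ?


P(not A) = 1 - 0.4610 = 0.5390

P(not A) = 0.5390


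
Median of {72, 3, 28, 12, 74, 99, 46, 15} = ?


Sorted: 3, 12, 15, 28, 46, 72, 74, 99
n = 8 (even)
Middle values: 28 and 46
Median = (28+46)/2 = 37.0000

Median = 37.0000


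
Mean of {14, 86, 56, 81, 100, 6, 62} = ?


Sum = 14 + 86 + 56 + 81 + 100 + 6 + 62 = 405
n = 7
Mean = 405/7 = 57.8571

Mean = 57.8571


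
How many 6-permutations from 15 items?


P(15,6) = 15!/9!
= 1307674368000/362880
= 3603600

P(15,6) = 3603600


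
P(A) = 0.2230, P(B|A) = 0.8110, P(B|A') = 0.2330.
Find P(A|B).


P(B) = P(B|A)*P(A) + P(B|A')*P(A')
= 0.8110*0.2230 + 0.2330*0.7770
= 0.180853 + 0.181041 = 0.361894
P(A|B) = 0.180853/0.361894 = 0.4997

P(A|B) = 0.4997


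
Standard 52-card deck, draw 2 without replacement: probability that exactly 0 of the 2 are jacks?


Hypergeometric: P(X=0) = C(4,0)·C(48,2) / C(52,2)
= 1 × 1128 / 1326
= 1128/1326 = 0.8507

P = 0.8507


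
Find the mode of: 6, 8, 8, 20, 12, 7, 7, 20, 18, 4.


Frequencies: 4:1, 6:1, 7:2, 8:2, 12:1, 18:1, 20:2
Max frequency = 2
Mode = 7, 8, 20

Mode = 7, 8, 20


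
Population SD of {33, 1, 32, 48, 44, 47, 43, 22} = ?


Mean = 33.7500
Variance = 222.9375
SD = sqrt(222.9375) = 14.9311

SD = 14.9311


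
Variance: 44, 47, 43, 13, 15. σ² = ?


Mean = 32.4000
Squared deviations: 134.5600, 213.1600, 112.3600, 376.3600, 302.7600
Sum = 1139.2000
Variance = 1139.2000/5 = 227.8400

Variance = 227.8400


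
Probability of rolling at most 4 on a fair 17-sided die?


Favorable outcomes (roll ≤ 4): 4
Total outcomes = 17
P = 4/17 = 0.2353

P = 0.2353


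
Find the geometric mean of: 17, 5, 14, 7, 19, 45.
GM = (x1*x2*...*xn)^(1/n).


Product = 17 × 5 × 14 × 7 × 19 × 45 = 7122150
GM = 7122150^(1/6) = 13.8708

GM = 13.8708


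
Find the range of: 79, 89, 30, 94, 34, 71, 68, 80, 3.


Max = 94, Min = 3
Range = 94 - 3 = 91

Range = 91


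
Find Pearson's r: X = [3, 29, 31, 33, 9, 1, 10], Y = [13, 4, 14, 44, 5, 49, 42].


Mean X = 16.5714, Mean Y = 24.4286
SD X = 12.871421, SD Y = 18.243254
Cov = -39.816327
r = -39.816327/(12.871421*18.243254) = -0.1696

r = -0.1696


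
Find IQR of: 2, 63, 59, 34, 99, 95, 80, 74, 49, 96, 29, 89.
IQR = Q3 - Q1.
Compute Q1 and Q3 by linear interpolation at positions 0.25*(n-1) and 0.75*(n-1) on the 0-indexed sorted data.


Sorted: 2, 29, 34, 49, 59, 63, 74, 80, 89, 95, 96, 99
Q1 (25th %ile) = 45.2500
Q3 (75th %ile) = 90.5000
IQR = 90.5000 - 45.2500 = 45.2500

IQR = 45.2500


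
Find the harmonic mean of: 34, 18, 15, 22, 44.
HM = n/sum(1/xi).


Sum of reciprocals = 1/34 + 1/18 + 1/15 + 1/22 + 1/44 = 0.219816
HM = 5/0.219816 = 22.7463

HM = 22.7463


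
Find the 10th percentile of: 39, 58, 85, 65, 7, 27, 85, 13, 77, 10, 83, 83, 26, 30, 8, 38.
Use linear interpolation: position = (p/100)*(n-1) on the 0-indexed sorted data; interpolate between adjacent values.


Sorted: 7, 8, 10, 13, 26, 27, 30, 38, 39, 58, 65, 77, 83, 83, 85, 85
n = 16
Index = 10/100 * 15 = 1.5000
Lower = data[1] = 8, Upper = data[2] = 10
P10 = 8 + 0.5000*(2) = 9.0000

P10 = 9.0000


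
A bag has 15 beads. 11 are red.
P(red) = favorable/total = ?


P = 11/15 = 0.7333

P = 0.7333


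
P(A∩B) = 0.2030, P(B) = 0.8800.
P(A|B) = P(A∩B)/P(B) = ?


P(A|B) = 0.2030/0.8800 = 0.2307

P(A|B) = 0.2307


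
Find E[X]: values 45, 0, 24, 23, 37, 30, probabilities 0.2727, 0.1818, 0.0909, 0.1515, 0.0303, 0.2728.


E[X] = 45*0.2727 + 0*0.1818 + 24*0.0909 + 23*0.1515 + 37*0.0303 + 30*0.2728
= 12.2715 + 0 + 2.1816 + 3.4845 + 1.1211 + 8.1840
= 27.2427

E[X] = 27.2427


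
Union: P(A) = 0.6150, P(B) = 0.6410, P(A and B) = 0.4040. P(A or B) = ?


P(A∪B) = 0.6150 + 0.6410 - 0.4040
= 1.2560 - 0.4040
= 0.8520

P(A∪B) = 0.8520


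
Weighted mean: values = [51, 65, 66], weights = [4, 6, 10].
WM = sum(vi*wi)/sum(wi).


Numerator = 51*4 + 65*6 + 66*10 = 1254
Denominator = 4 + 6 + 10 = 20
WM = 1254/20 = 62.7000

WM = 62.7000


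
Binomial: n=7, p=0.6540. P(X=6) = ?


C(7,6) = 7
p^6 = 0.078247
(1-p)^1 = 0.346000
P = 7 * 0.078247 * 0.346000 = 0.1895

P(X=6) = 0.1895


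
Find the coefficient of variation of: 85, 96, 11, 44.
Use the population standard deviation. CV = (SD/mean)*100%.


Mean = 59.0000
SD = 33.8157
CV = (33.8157/59.0000)*100 = 57.3147%

CV = 57.3147%


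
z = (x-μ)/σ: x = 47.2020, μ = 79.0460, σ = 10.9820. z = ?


z = (47.2020 - 79.0460)/10.9820
= -31.8440/10.9820
= -2.8997

z = -2.8997


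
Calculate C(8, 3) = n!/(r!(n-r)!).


C(8,3) = 8!/(3! × 5!)
= 40320/(6 × 120)
= 56

C(8,3) = 56


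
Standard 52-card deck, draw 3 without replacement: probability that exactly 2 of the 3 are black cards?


Hypergeometric: P(X=2) = C(26,2)·C(26,1) / C(52,3)
= 325 × 26 / 22100
= 8450/22100 = 0.3824

P = 0.3824


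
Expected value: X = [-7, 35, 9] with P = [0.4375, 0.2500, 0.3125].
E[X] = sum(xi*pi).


E[X] = -7*0.4375 + 35*0.2500 + 9*0.3125
= -3.0625 + 8.7500 + 2.8125
= 8.5000

E[X] = 8.5000


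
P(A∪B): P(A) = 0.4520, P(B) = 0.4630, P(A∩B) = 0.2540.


P(A∪B) = 0.4520 + 0.4630 - 0.2540
= 0.9150 - 0.2540
= 0.6610

P(A∪B) = 0.6610


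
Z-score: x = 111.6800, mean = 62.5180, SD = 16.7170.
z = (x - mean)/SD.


z = (111.6800 - 62.5180)/16.7170
= 49.1620/16.7170
= 2.9408

z = 2.9408


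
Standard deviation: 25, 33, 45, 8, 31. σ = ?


Mean = 28.4000
Variance = 146.2400
SD = sqrt(146.2400) = 12.0930

SD = 12.0930


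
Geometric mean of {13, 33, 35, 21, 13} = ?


Product = 13 × 33 × 35 × 21 × 13 = 4099095
GM = 4099095^(1/5) = 21.0154

GM = 21.0154


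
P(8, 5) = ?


P(8,5) = 8!/3!
= 40320/6
= 6720

P(8,5) = 6720


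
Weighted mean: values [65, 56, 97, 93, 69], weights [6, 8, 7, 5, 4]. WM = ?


Numerator = 65*6 + 56*8 + 97*7 + 93*5 + 69*4 = 2258
Denominator = 6 + 8 + 7 + 5 + 4 = 30
WM = 2258/30 = 75.2667

WM = 75.2667


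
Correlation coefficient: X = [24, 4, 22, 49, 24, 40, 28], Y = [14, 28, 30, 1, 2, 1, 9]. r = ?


Mean X = 27.2857, Mean Y = 12.1429
SD X = 13.231070, SD Y = 11.556428
Cov = -117.469388
r = -117.469388/(13.231070*11.556428) = -0.7683

r = -0.7683


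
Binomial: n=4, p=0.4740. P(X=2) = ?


C(4,2) = 6
p^2 = 0.224676
(1-p)^2 = 0.276676
P = 6 * 0.224676 * 0.276676 = 0.3730

P(X=2) = 0.3730


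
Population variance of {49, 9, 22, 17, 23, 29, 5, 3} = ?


Mean = 19.6250
Squared deviations: 862.8906, 112.8906, 5.6406, 6.8906, 11.3906, 87.8906, 213.8906, 276.3906
Sum = 1577.8750
Variance = 1577.8750/8 = 197.2344

Variance = 197.2344


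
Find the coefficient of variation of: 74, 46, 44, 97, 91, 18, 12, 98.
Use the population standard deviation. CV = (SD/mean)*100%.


Mean = 60.0000
SD = 32.5768
CV = (32.5768/60.0000)*100 = 54.2947%

CV = 54.2947%


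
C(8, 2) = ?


C(8,2) = 8!/(2! × 6!)
= 40320/(2 × 720)
= 28

C(8,2) = 28


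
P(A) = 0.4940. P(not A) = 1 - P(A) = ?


P(not A) = 1 - 0.4940 = 0.5060

P(not A) = 0.5060


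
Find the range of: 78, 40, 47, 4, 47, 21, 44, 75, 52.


Max = 78, Min = 4
Range = 78 - 4 = 74

Range = 74


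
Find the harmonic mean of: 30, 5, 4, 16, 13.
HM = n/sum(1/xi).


Sum of reciprocals = 1/30 + 1/5 + 1/4 + 1/16 + 1/13 = 0.622756
HM = 5/0.622756 = 8.0288

HM = 8.0288


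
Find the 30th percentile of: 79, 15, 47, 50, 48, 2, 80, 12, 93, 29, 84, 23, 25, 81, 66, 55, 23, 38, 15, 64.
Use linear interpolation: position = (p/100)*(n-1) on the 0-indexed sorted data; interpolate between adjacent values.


Sorted: 2, 12, 15, 15, 23, 23, 25, 29, 38, 47, 48, 50, 55, 64, 66, 79, 80, 81, 84, 93
n = 20
Index = 30/100 * 19 = 5.7000
Lower = data[5] = 23, Upper = data[6] = 25
P30 = 23 + 0.7000*(2) = 24.4000

P30 = 24.4000


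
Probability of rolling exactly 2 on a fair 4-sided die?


Favorable outcomes (roll = 2): 1
Total outcomes = 4
P = 1/4 = 0.2500

P = 0.2500


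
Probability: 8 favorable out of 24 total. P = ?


P = 8/24 = 0.3333

P = 0.3333


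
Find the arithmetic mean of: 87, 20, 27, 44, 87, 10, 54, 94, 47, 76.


Sum = 87 + 20 + 27 + 44 + 87 + 10 + 54 + 94 + 47 + 76 = 546
n = 10
Mean = 546/10 = 54.6000

Mean = 54.6000


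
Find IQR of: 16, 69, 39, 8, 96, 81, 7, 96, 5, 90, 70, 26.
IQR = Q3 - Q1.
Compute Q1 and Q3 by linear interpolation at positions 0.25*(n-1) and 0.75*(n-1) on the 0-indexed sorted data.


Sorted: 5, 7, 8, 16, 26, 39, 69, 70, 81, 90, 96, 96
Q1 (25th %ile) = 14.0000
Q3 (75th %ile) = 83.2500
IQR = 83.2500 - 14.0000 = 69.2500

IQR = 69.2500


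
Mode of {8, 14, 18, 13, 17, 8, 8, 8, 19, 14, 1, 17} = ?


Frequencies: 1:1, 8:4, 13:1, 14:2, 17:2, 18:1, 19:1
Max frequency = 4
Mode = 8

Mode = 8


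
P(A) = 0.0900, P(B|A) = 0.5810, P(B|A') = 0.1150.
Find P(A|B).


P(B) = P(B|A)*P(A) + P(B|A')*P(A')
= 0.5810*0.0900 + 0.1150*0.9100
= 0.052290 + 0.104650 = 0.156940
P(A|B) = 0.052290/0.156940 = 0.3332

P(A|B) = 0.3332


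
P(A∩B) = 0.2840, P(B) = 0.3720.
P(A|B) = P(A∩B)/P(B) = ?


P(A|B) = 0.2840/0.3720 = 0.7634

P(A|B) = 0.7634


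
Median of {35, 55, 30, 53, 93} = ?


Sorted: 30, 35, 53, 55, 93
n = 5 (odd)
Middle value = 53

Median = 53


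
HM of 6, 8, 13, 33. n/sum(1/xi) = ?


Sum of reciprocals = 1/6 + 1/8 + 1/13 + 1/33 = 0.398893
HM = 4/0.398893 = 10.0278

HM = 10.0278


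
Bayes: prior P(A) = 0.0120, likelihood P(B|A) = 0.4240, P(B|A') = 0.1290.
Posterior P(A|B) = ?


P(B) = P(B|A)*P(A) + P(B|A')*P(A')
= 0.4240*0.0120 + 0.1290*0.9880
= 0.005088 + 0.127452 = 0.132540
P(A|B) = 0.005088/0.132540 = 0.0384

P(A|B) = 0.0384


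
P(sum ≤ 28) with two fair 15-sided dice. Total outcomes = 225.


Total outcomes = 15×15 = 225
Favorable (sum ≤ 28): 222
P = 222/225 = 0.9867

P = 0.9867


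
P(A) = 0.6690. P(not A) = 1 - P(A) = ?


P(not A) = 1 - 0.6690 = 0.3310

P(not A) = 0.3310


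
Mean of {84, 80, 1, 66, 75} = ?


Sum = 84 + 80 + 1 + 66 + 75 = 306
n = 5
Mean = 306/5 = 61.2000

Mean = 61.2000


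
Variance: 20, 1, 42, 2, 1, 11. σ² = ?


Mean = 12.8333
Squared deviations: 51.3611, 140.0278, 850.6944, 117.3611, 140.0278, 3.3611
Sum = 1302.8333
Variance = 1302.8333/6 = 217.1389

Variance = 217.1389


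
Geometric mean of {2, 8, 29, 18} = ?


Product = 2 × 8 × 29 × 18 = 8352
GM = 8352^(1/4) = 9.5598

GM = 9.5598


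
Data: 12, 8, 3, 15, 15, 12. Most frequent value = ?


Frequencies: 3:1, 8:1, 12:2, 15:2
Max frequency = 2
Mode = 12, 15

Mode = 12, 15


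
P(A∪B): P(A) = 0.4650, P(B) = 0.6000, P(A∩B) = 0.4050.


P(A∪B) = 0.4650 + 0.6000 - 0.4050
= 1.0650 - 0.4050
= 0.6600

P(A∪B) = 0.6600


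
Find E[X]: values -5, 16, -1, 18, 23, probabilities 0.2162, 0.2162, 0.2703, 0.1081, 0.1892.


E[X] = -5*0.2162 + 16*0.2162 - 1*0.2703 + 18*0.1081 + 23*0.1892
= -1.0810 + 3.4592 - 0.2703 + 1.9458 + 4.3516
= 8.4053

E[X] = 8.4053


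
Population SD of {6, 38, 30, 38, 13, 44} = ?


Mean = 28.1667
Variance = 194.8056
SD = sqrt(194.8056) = 13.9573

SD = 13.9573


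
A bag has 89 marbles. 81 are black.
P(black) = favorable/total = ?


P = 81/89 = 0.9101

P = 0.9101


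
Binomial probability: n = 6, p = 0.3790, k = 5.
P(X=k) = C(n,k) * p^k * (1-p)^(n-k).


C(6,5) = 6
p^5 = 0.007820
(1-p)^1 = 0.621000
P = 6 * 0.007820 * 0.621000 = 0.0291

P(X=5) = 0.0291


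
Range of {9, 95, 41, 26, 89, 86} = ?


Max = 95, Min = 9
Range = 95 - 9 = 86

Range = 86


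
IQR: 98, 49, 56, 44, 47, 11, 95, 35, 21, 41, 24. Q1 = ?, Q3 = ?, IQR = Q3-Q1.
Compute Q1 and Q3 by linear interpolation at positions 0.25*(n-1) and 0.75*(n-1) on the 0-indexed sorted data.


Sorted: 11, 21, 24, 35, 41, 44, 47, 49, 56, 95, 98
Q1 (25th %ile) = 29.5000
Q3 (75th %ile) = 52.5000
IQR = 52.5000 - 29.5000 = 23.0000

IQR = 23.0000


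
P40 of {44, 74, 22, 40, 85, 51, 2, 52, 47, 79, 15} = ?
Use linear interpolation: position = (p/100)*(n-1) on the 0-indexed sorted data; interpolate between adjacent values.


Sorted: 2, 15, 22, 40, 44, 47, 51, 52, 74, 79, 85
n = 11
Index = 40/100 * 10 = 4.0000
Lower = data[4] = 44, Upper = data[5] = 47
P40 = 44 + 0*(3) = 44.0000

P40 = 44.0000


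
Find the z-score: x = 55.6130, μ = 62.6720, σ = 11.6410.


z = (55.6130 - 62.6720)/11.6410
= -7.0590/11.6410
= -0.6064

z = -0.6064


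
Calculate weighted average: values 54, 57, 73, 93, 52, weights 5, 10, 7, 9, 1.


Numerator = 54*5 + 57*10 + 73*7 + 93*9 + 52*1 = 2240
Denominator = 5 + 10 + 7 + 9 + 1 = 32
WM = 2240/32 = 70.0000

WM = 70.0000


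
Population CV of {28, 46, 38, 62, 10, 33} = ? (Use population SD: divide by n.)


Mean = 36.1667
SD = 15.9626
CV = (15.9626/36.1667)*100 = 44.1363%

CV = 44.1363%


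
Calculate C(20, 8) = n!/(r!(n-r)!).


C(20,8) = 20!/(8! × 12!)
= 2432902008176640000/(40320 × 479001600)
= 125970

C(20,8) = 125970


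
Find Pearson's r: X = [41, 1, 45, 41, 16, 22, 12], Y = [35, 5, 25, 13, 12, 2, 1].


Mean X = 25.4286, Mean Y = 13.2857
SD X = 15.792016, SD Y = 11.695106
Cov = 140.163265
r = 140.163265/(15.792016*11.695106) = 0.7589

r = 0.7589


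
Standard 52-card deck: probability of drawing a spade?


13 spades in 52 cards
P = 13/52 = 0.2500

P = 0.2500


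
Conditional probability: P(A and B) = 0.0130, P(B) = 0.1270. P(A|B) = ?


P(A|B) = 0.0130/0.1270 = 0.1024

P(A|B) = 0.1024


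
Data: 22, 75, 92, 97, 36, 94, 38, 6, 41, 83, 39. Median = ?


Sorted: 6, 22, 36, 38, 39, 41, 75, 83, 92, 94, 97
n = 11 (odd)
Middle value = 41

Median = 41


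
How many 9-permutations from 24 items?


P(24,9) = 24!/15!
= 620448401733239439360000/1307674368000
= 474467051520

P(24,9) = 474467051520


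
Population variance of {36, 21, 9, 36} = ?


Mean = 25.5000
Squared deviations: 110.2500, 20.2500, 272.2500, 110.2500
Sum = 513.0000
Variance = 513.0000/4 = 128.2500

Variance = 128.2500


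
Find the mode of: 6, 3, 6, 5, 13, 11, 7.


Frequencies: 3:1, 5:1, 6:2, 7:1, 11:1, 13:1
Max frequency = 2
Mode = 6

Mode = 6


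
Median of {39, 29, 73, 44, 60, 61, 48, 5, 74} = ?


Sorted: 5, 29, 39, 44, 48, 60, 61, 73, 74
n = 9 (odd)
Middle value = 48

Median = 48


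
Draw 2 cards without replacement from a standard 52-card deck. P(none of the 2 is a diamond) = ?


P(no diamonds) = (39/52) × (38/51)
= 0.5588

P = 0.5588


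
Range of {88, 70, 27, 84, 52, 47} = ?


Max = 88, Min = 27
Range = 88 - 27 = 61

Range = 61


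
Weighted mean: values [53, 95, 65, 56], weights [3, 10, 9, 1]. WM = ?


Numerator = 53*3 + 95*10 + 65*9 + 56*1 = 1750
Denominator = 3 + 10 + 9 + 1 = 23
WM = 1750/23 = 76.0870

WM = 76.0870


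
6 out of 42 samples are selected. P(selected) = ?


P = 6/42 = 0.1429

P = 0.1429


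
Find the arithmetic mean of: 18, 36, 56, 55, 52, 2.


Sum = 18 + 36 + 56 + 55 + 52 + 2 = 219
n = 6
Mean = 219/6 = 36.5000

Mean = 36.5000


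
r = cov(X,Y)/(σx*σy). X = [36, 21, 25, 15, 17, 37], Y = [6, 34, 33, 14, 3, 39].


Mean X = 25.1667, Mean Y = 21.5000
SD X = 8.610394, SD Y = 14.338177
Cov = 35.416667
r = 35.416667/(8.610394*14.338177) = 0.2869

r = 0.2869


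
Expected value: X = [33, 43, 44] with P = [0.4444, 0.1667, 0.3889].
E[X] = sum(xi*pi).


E[X] = 33*0.4444 + 43*0.1667 + 44*0.3889
= 14.6652 + 7.1681 + 17.1116
= 38.9449

E[X] = 38.9449


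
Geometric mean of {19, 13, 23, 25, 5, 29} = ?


Product = 19 × 13 × 23 × 25 × 5 × 29 = 20593625
GM = 20593625^(1/6) = 16.5560

GM = 16.5560


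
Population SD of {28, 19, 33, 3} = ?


Mean = 20.7500
Variance = 130.1875
SD = sqrt(130.1875) = 11.4100

SD = 11.4100


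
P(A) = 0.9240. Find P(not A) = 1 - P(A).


P(not A) = 1 - 0.9240 = 0.0760

P(not A) = 0.0760


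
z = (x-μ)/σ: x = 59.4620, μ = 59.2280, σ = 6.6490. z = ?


z = (59.4620 - 59.2280)/6.6490
= 0.2340/6.6490
= 0.0352

z = 0.0352


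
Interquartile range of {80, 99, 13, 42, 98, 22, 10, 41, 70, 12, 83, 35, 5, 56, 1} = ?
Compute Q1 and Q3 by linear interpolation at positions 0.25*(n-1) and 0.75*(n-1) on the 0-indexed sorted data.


Sorted: 1, 5, 10, 12, 13, 22, 35, 41, 42, 56, 70, 80, 83, 98, 99
Q1 (25th %ile) = 12.5000
Q3 (75th %ile) = 75.0000
IQR = 75.0000 - 12.5000 = 62.5000

IQR = 62.5000


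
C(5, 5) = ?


C(5,5) = 5!/(5! × 0!)
= 120/(120 × 1)
= 1

C(5,5) = 1


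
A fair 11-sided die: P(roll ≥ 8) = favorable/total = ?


Favorable outcomes (roll ≥ 8): 4
Total outcomes = 11
P = 4/11 = 0.3636

P = 0.3636


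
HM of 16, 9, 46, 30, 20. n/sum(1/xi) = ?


Sum of reciprocals = 1/16 + 1/9 + 1/46 + 1/30 + 1/20 = 0.278684
HM = 5/0.278684 = 17.9415

HM = 17.9415


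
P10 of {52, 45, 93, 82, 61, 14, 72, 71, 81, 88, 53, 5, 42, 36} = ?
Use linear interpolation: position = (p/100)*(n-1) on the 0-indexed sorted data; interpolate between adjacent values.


Sorted: 5, 14, 36, 42, 45, 52, 53, 61, 71, 72, 81, 82, 88, 93
n = 14
Index = 10/100 * 13 = 1.3000
Lower = data[1] = 14, Upper = data[2] = 36
P10 = 14 + 0.3000*(22) = 20.6000

P10 = 20.6000


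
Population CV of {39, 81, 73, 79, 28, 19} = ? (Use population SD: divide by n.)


Mean = 53.1667
SD = 25.2878
CV = (25.2878/53.1667)*100 = 47.5632%

CV = 47.5632%


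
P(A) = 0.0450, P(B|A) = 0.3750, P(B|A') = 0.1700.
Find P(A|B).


P(B) = P(B|A)*P(A) + P(B|A')*P(A')
= 0.3750*0.0450 + 0.1700*0.9550
= 0.016875 + 0.162350 = 0.179225
P(A|B) = 0.016875/0.179225 = 0.0942

P(A|B) = 0.0942


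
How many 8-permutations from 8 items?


P(8,8) = 8!/0!
= 40320/1
= 40320

P(8,8) = 40320


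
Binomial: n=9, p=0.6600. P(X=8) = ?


C(9,8) = 9
p^8 = 0.036004
(1-p)^1 = 0.340000
P = 9 * 0.036004 * 0.340000 = 0.1102

P(X=8) = 0.1102


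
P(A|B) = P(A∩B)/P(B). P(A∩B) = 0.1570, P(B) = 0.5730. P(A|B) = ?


P(A|B) = 0.1570/0.5730 = 0.2740

P(A|B) = 0.2740


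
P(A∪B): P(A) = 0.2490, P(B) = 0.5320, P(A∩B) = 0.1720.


P(A∪B) = 0.2490 + 0.5320 - 0.1720
= 0.7810 - 0.1720
= 0.6090

P(A∪B) = 0.6090


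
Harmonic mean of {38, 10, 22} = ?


Sum of reciprocals = 1/38 + 1/10 + 1/22 = 0.171770
HM = 3/0.171770 = 17.4652

HM = 17.4652


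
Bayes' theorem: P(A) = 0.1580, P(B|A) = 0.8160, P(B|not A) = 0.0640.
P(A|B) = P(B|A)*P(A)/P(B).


P(B) = P(B|A)*P(A) + P(B|A')*P(A')
= 0.8160*0.1580 + 0.0640*0.8420
= 0.128928 + 0.053888 = 0.182816
P(A|B) = 0.128928/0.182816 = 0.7052

P(A|B) = 0.7052


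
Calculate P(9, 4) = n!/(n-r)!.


P(9,4) = 9!/5!
= 362880/120
= 3024

P(9,4) = 3024


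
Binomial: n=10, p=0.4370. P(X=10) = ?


C(10,10) = 1
p^10 = 0.000254
(1-p)^0 = 1.000000
P = 1 * 0.000254 * 1.000000 = 0.0003

P(X=10) = 0.0003


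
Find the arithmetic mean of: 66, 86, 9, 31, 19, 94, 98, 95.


Sum = 66 + 86 + 9 + 31 + 19 + 94 + 98 + 95 = 498
n = 8
Mean = 498/8 = 62.2500

Mean = 62.2500


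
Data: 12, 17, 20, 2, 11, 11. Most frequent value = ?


Frequencies: 2:1, 11:2, 12:1, 17:1, 20:1
Max frequency = 2
Mode = 11

Mode = 11


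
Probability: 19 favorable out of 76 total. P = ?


P = 19/76 = 0.2500

P = 0.2500


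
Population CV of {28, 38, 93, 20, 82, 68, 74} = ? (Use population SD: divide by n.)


Mean = 57.5714
SD = 26.4567
CV = (26.4567/57.5714)*100 = 45.9546%

CV = 45.9546%


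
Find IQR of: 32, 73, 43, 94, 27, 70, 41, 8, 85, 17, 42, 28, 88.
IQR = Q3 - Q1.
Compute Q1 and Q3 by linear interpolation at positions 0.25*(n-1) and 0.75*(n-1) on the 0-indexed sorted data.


Sorted: 8, 17, 27, 28, 32, 41, 42, 43, 70, 73, 85, 88, 94
Q1 (25th %ile) = 28.0000
Q3 (75th %ile) = 73.0000
IQR = 73.0000 - 28.0000 = 45.0000

IQR = 45.0000


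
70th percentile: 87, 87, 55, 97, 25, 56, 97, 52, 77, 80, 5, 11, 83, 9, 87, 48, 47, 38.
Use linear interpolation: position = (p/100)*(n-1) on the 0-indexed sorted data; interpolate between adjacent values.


Sorted: 5, 9, 11, 25, 38, 47, 48, 52, 55, 56, 77, 80, 83, 87, 87, 87, 97, 97
n = 18
Index = 70/100 * 17 = 11.9000
Lower = data[11] = 80, Upper = data[12] = 83
P70 = 80 + 0.9000*(3) = 82.7000

P70 = 82.7000


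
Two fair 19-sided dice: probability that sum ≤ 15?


Total outcomes = 19×19 = 361
Favorable (sum ≤ 15): 105
P = 105/361 = 0.2909

P = 0.2909


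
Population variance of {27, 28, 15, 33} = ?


Mean = 25.7500
Squared deviations: 1.5625, 5.0625, 115.5625, 52.5625
Sum = 174.7500
Variance = 174.7500/4 = 43.6875

Variance = 43.6875


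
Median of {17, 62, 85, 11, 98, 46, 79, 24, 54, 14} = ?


Sorted: 11, 14, 17, 24, 46, 54, 62, 79, 85, 98
n = 10 (even)
Middle values: 46 and 54
Median = (46+54)/2 = 50.0000

Median = 50.0000


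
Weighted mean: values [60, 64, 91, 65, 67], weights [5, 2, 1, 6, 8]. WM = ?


Numerator = 60*5 + 64*2 + 91*1 + 65*6 + 67*8 = 1445
Denominator = 5 + 2 + 1 + 6 + 8 = 22
WM = 1445/22 = 65.6818

WM = 65.6818


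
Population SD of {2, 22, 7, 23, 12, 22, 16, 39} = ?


Mean = 17.8750
Variance = 114.3594
SD = sqrt(114.3594) = 10.6939

SD = 10.6939


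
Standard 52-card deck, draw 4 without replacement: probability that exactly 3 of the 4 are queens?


Hypergeometric: P(X=3) = C(4,3)·C(48,1) / C(52,4)
= 4 × 48 / 270725
= 192/270725 = 0.0007

P = 0.0007


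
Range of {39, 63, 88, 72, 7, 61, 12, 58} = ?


Max = 88, Min = 7
Range = 88 - 7 = 81

Range = 81


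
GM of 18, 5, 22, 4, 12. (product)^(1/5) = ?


Product = 18 × 5 × 22 × 4 × 12 = 95040
GM = 95040^(1/5) = 9.8988

GM = 9.8988


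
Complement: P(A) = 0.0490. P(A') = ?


P(not A) = 1 - 0.0490 = 0.9510

P(not A) = 0.9510


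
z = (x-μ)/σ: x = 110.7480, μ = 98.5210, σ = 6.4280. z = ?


z = (110.7480 - 98.5210)/6.4280
= 12.2270/6.4280
= 1.9021

z = 1.9021


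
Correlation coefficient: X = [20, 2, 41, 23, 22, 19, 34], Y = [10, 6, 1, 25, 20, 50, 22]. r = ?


Mean X = 23.0000, Mean Y = 19.1429
SD X = 11.414277, SD Y = 15.027865
Cov = -16.571429
r = -16.571429/(11.414277*15.027865) = -0.0966

r = -0.0966


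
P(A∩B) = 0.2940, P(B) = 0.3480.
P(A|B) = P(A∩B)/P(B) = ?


P(A|B) = 0.2940/0.3480 = 0.8448

P(A|B) = 0.8448


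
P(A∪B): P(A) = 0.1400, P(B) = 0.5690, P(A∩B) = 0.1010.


P(A∪B) = 0.1400 + 0.5690 - 0.1010
= 0.7090 - 0.1010
= 0.6080

P(A∪B) = 0.6080


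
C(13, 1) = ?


C(13,1) = 13!/(1! × 12!)
= 6227020800/(1 × 479001600)
= 13

C(13,1) = 13


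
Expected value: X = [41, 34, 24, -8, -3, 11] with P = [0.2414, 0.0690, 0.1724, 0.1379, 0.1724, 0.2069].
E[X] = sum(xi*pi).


E[X] = 41*0.2414 + 34*0.0690 + 24*0.1724 - 8*0.1379 - 3*0.1724 + 11*0.2069
= 9.8974 + 2.3460 + 4.1376 - 1.1032 - 0.5172 + 2.2759
= 17.0365

E[X] = 17.0365


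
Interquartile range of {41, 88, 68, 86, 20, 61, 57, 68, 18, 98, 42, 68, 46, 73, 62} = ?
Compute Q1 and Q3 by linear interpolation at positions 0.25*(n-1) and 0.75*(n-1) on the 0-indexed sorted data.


Sorted: 18, 20, 41, 42, 46, 57, 61, 62, 68, 68, 68, 73, 86, 88, 98
Q1 (25th %ile) = 44.0000
Q3 (75th %ile) = 70.5000
IQR = 70.5000 - 44.0000 = 26.5000

IQR = 26.5000


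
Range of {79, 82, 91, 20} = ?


Max = 91, Min = 20
Range = 91 - 20 = 71

Range = 71


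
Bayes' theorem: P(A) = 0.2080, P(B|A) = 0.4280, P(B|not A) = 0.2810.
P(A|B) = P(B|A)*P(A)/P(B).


P(B) = P(B|A)*P(A) + P(B|A')*P(A')
= 0.4280*0.2080 + 0.2810*0.7920
= 0.089024 + 0.222552 = 0.311576
P(A|B) = 0.089024/0.311576 = 0.2857

P(A|B) = 0.2857


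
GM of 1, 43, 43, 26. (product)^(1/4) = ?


Product = 1 × 43 × 43 × 26 = 48074
GM = 48074^(1/4) = 14.8074

GM = 14.8074


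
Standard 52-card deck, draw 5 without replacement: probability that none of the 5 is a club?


P(no clubs) = (39/52) × (38/51) × (37/50) × (36/49) × (35/48)
= 0.2215

P = 0.2215


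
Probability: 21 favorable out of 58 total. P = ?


P = 21/58 = 0.3621

P = 0.3621


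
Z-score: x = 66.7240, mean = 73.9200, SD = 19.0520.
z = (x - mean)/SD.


z = (66.7240 - 73.9200)/19.0520
= -7.1960/19.0520
= -0.3777

z = -0.3777


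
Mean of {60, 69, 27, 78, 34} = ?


Sum = 60 + 69 + 27 + 78 + 34 = 268
n = 5
Mean = 268/5 = 53.6000

Mean = 53.6000


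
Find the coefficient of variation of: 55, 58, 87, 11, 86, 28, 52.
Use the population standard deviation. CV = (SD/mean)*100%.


Mean = 53.8571
SD = 25.7983
CV = (25.7983/53.8571)*100 = 47.9013%

CV = 47.9013%


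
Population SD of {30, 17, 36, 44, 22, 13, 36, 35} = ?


Mean = 29.1250
Variance = 101.1094
SD = sqrt(101.1094) = 10.0553

SD = 10.0553


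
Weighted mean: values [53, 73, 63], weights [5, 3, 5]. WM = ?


Numerator = 53*5 + 73*3 + 63*5 = 799
Denominator = 5 + 3 + 5 = 13
WM = 799/13 = 61.4615

WM = 61.4615


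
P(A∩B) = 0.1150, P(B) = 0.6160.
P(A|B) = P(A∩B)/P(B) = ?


P(A|B) = 0.1150/0.6160 = 0.1867

P(A|B) = 0.1867


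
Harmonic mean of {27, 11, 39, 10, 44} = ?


Sum of reciprocals = 1/27 + 1/11 + 1/39 + 1/10 + 1/44 = 0.276314
HM = 5/0.276314 = 18.0953

HM = 18.0953


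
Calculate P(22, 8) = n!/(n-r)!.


P(22,8) = 22!/14!
= 1124000727777607680000/87178291200
= 12893126400

P(22,8) = 12893126400


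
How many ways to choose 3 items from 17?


C(17,3) = 17!/(3! × 14!)
= 355687428096000/(6 × 87178291200)
= 680

C(17,3) = 680


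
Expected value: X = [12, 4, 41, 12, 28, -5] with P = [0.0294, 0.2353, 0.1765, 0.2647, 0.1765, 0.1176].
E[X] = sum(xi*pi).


E[X] = 12*0.0294 + 4*0.2353 + 41*0.1765 + 12*0.2647 + 28*0.1765 - 5*0.1176
= 0.3528 + 0.9412 + 7.2365 + 3.1764 + 4.9420 - 0.5880
= 16.0609

E[X] = 16.0609


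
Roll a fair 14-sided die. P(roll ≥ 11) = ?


Favorable outcomes (roll ≥ 11): 4
Total outcomes = 14
P = 4/14 = 0.2857

P = 0.2857


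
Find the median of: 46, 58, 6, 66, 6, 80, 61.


Sorted: 6, 6, 46, 58, 61, 66, 80
n = 7 (odd)
Middle value = 58

Median = 58


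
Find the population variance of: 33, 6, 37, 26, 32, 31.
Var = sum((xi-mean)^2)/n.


Mean = 27.5000
Squared deviations: 30.2500, 462.2500, 90.2500, 2.2500, 20.2500, 12.2500
Sum = 617.5000
Variance = 617.5000/6 = 102.9167

Variance = 102.9167
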